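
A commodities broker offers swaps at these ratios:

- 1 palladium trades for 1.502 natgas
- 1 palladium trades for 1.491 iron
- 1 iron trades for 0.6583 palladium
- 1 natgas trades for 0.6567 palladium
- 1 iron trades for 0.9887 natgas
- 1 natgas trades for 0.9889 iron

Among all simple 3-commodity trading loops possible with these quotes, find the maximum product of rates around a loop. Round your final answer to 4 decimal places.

iron→palladium→natgas→iron: 0.6583 × 1.502 × 0.9889 = 0.97779
iron→natgas→palladium→iron: 0.9887 × 0.6567 × 1.491 = 0.96808
Maximum is iron→palladium→natgas→iron at 0.9778; no arbitrage — every cycle loses value.

0.9778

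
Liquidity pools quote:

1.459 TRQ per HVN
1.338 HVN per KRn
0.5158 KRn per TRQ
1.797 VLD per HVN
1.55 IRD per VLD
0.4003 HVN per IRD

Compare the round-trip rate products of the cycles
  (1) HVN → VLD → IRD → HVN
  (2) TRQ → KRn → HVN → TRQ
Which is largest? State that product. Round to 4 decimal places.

(1) 1.797 × 1.55 × 0.4003 = 1.11498
(2) 0.5158 × 1.338 × 1.459 = 1.00691
Highest is cycle (1) at 1.1150 (>1, arbitrage).

1.1150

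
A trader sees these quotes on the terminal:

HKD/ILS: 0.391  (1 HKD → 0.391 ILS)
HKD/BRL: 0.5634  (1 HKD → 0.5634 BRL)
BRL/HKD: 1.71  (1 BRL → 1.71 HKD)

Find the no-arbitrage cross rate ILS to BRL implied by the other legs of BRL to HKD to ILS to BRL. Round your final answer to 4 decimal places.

1.4956

Known legs of the cycle: 1.71 × 0.391 = 0.66861
For no arbitrage the full-cycle product must be 1, so the missing rate is 1 / 0.66861 ≈ 1.495640.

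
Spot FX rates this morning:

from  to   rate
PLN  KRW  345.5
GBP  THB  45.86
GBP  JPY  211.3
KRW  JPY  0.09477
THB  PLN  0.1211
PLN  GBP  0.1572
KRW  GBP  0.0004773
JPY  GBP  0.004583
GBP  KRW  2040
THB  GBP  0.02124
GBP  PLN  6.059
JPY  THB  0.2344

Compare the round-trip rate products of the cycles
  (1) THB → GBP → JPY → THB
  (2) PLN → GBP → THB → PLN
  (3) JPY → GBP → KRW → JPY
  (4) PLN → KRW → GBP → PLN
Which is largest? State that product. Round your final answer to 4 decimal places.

1.0520

(1) 0.02124 × 211.3 × 0.2344 = 1.05199
(2) 0.1572 × 45.86 × 0.1211 = 0.87303
(3) 0.004583 × 2040 × 0.09477 = 0.88604
(4) 345.5 × 0.0004773 × 6.059 = 0.99917
Highest is cycle (1) at 1.0520 (>1, arbitrage).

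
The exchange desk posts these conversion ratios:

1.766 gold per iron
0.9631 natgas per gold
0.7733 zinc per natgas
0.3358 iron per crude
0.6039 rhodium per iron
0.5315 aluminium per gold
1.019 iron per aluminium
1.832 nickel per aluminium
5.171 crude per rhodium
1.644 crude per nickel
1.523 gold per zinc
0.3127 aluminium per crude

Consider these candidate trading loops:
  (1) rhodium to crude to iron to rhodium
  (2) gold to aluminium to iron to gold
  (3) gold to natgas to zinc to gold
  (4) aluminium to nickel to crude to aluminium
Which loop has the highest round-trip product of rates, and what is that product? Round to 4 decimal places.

(1) 5.171 × 0.3358 × 0.6039 = 1.04863
(2) 0.5315 × 1.019 × 1.766 = 0.95646
(3) 0.9631 × 0.7733 × 1.523 = 1.13428
(4) 1.832 × 1.644 × 0.3127 = 0.94179
Highest is cycle (3) at 1.1343 (>1, arbitrage).

1.1343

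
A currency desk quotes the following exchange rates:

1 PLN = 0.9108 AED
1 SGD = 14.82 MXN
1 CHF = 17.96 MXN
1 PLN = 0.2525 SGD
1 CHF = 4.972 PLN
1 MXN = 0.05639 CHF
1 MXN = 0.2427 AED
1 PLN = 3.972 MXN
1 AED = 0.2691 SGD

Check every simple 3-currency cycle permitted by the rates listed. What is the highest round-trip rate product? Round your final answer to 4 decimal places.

1.1136

PLN→MXN→CHF→PLN: 3.972 × 0.05639 × 4.972 = 1.11363
MXN→AED→SGD→MXN: 0.2427 × 0.2691 × 14.82 = 0.96790
Maximum is PLN→MXN→CHF→PLN at 1.1136; arbitrage exists.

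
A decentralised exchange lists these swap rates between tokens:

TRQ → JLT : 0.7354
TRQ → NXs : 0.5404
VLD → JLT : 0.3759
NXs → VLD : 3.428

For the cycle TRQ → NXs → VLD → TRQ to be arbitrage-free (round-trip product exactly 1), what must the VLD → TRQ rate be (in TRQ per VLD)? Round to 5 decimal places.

Known legs of the cycle: 0.5404 × 3.428 = 1.8524912
For no arbitrage the full-cycle product must be 1, so the missing rate is 1 / 1.8524912 ≈ 0.5398136.

0.53981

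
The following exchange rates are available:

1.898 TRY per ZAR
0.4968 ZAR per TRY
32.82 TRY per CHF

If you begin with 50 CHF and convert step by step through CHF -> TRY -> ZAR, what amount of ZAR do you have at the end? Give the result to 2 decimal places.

815.25

50 CHF × 32.82 = 1641 TRY
1641 TRY × 0.4968 = 815.2488 ZAR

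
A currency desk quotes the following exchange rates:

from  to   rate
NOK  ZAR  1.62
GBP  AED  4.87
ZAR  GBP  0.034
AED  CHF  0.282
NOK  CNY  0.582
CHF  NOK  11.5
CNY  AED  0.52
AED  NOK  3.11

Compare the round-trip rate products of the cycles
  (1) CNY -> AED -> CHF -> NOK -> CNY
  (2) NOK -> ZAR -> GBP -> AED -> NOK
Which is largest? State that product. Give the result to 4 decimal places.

0.9815

(1) 0.52 × 0.282 × 11.5 × 0.582 = 0.98146
(2) 1.62 × 0.034 × 4.87 × 3.11 = 0.83423
Highest is cycle (1) at 0.9815 (≤1, no arbitrage).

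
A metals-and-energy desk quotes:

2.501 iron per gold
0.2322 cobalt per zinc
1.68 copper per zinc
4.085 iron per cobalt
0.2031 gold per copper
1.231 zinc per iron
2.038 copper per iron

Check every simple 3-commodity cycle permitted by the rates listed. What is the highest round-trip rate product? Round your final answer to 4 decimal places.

zinc→cobalt→iron→zinc: 0.2322 × 4.085 × 1.231 = 1.16765
copper→gold→iron→copper: 0.2031 × 2.501 × 2.038 = 1.03521
Maximum is zinc→cobalt→iron→zinc at 1.1676; arbitrage exists.

1.1676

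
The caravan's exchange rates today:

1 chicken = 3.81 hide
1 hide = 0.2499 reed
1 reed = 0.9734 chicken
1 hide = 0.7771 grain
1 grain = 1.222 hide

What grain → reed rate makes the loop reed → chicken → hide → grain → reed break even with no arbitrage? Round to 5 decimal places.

Known legs of the cycle: 0.9734 × 3.81 × 0.7771 = 2.8819950234
For no arbitrage the full-cycle product must be 1, so the missing rate is 1 / 2.8819950234 ≈ 0.3469819.

0.34698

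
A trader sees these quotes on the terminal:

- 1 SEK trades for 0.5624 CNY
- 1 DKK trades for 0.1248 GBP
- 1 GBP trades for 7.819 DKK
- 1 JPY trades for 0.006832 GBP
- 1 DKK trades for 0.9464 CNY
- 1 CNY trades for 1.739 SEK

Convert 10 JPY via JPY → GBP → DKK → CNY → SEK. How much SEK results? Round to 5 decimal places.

0.87917

10 JPY × 0.006832 = 0.06832 GBP
0.06832 GBP × 7.819 = 0.53419408 DKK
0.53419408 DKK × 0.9464 = 0.505561277312 CNY
0.505561277312 CNY × 1.739 = 0.879171061245568 SEK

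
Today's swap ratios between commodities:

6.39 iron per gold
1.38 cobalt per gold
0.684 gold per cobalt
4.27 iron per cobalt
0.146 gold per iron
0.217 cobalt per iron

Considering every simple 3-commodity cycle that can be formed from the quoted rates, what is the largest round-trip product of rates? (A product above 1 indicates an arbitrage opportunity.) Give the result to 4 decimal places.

0.9485

cobalt→gold→iron→cobalt: 0.684 × 6.39 × 0.217 = 0.94845
cobalt→iron→gold→cobalt: 4.27 × 0.146 × 1.38 = 0.86032
Maximum is cobalt→gold→iron→cobalt at 0.9485; no arbitrage — every cycle loses value.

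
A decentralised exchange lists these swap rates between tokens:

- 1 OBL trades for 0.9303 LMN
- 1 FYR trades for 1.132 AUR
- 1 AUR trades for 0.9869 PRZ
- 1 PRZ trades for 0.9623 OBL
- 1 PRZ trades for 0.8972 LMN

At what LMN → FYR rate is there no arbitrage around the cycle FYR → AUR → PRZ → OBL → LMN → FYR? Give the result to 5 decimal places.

0.99988

Known legs of the cycle: 1.132 × 0.9869 × 0.9623 × 0.9303 = 1.000122234619452
For no arbitrage the full-cycle product must be 1, so the missing rate is 1 / 1.000122234619452 ≈ 0.9998778.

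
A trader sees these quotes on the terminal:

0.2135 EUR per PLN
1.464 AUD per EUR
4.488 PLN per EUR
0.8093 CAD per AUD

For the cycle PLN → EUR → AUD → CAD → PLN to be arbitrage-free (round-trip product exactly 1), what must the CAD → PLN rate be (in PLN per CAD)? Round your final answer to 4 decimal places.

3.9532

Known legs of the cycle: 0.2135 × 1.464 × 0.8093 = 0.2529580452
For no arbitrage the full-cycle product must be 1, so the missing rate is 1 / 0.2529580452 ≈ 3.953225.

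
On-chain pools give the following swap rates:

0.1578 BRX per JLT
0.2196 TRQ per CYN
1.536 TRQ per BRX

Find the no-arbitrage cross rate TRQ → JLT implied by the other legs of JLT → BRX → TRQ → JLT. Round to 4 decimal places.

Known legs of the cycle: 0.1578 × 1.536 = 0.2423808
For no arbitrage the full-cycle product must be 1, so the missing rate is 1 / 0.2423808 ≈ 4.125739.

4.1257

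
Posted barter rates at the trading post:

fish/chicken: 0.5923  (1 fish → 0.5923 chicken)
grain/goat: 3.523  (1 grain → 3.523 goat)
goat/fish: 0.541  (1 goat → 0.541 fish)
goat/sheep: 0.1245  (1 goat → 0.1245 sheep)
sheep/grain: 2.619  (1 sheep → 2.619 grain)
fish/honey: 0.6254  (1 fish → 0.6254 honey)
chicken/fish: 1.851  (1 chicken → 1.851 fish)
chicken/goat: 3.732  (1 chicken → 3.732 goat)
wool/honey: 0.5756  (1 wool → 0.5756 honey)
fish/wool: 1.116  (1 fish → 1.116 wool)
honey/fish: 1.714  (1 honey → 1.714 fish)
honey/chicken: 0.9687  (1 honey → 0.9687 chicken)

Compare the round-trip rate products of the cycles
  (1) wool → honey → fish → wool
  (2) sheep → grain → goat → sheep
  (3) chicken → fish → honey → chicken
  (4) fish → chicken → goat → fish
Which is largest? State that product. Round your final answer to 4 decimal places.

1.1959

(1) 0.5756 × 1.714 × 1.116 = 1.10102
(2) 2.619 × 3.523 × 0.1245 = 1.14873
(3) 1.851 × 0.6254 × 0.9687 = 1.12138
(4) 0.5923 × 3.732 × 0.541 = 1.19586
Highest is cycle (4) at 1.1959 (>1, arbitrage).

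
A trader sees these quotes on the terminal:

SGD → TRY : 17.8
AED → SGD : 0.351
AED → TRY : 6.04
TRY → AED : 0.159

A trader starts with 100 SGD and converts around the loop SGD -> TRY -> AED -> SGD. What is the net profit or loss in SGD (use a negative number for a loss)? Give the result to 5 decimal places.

100 SGD × 17.8 = 1780 TRY
1780 TRY × 0.159 = 283.02 AED
283.02 AED × 0.351 = 99.34002 SGD
Net change: 99.34002 − 100 = -0.65998 SGD

-0.65998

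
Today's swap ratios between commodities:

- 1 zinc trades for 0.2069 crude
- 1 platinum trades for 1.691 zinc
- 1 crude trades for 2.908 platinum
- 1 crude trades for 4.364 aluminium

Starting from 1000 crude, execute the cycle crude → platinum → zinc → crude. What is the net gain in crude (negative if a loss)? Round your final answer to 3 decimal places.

17.416

1000 crude × 2.908 = 2908 platinum
2908 platinum × 1.691 = 4917.428 zinc
4917.428 zinc × 0.2069 = 1017.4158532 crude
Net change: 1017.4158532 − 1000 = 17.4158532 crude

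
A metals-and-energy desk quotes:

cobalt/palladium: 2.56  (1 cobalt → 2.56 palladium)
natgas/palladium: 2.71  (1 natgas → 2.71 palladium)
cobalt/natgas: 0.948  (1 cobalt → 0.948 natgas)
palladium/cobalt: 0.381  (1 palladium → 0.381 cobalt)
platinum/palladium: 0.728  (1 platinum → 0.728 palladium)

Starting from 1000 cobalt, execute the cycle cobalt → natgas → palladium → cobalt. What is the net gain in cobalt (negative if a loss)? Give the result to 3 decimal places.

1000 cobalt × 0.948 = 948 natgas
948 natgas × 2.71 = 2569.08 palladium
2569.08 palladium × 0.381 = 978.81948 cobalt
Net change: 978.81948 − 1000 = -21.18052 cobalt

-21.181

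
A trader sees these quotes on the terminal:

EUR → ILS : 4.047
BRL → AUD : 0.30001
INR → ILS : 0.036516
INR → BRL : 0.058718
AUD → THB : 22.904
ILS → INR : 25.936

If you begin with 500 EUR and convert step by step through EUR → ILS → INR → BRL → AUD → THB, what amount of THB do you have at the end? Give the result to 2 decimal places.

21175.05

500 EUR × 4.047 = 2023.5 ILS
2023.5 ILS × 25.936 = 52481.496 INR
52481.496 INR × 0.058718 = 3081.608482128 BRL
3081.608482128 BRL × 0.30001 = 924.51336072322128 AUD
924.51336072322128 AUD × 22.904 = 21175.05401400466019712 THB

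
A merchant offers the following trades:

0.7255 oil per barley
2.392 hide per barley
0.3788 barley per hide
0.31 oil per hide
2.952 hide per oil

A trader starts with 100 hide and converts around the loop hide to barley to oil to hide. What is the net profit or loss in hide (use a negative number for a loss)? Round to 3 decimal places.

-18.873

100 hide × 0.3788 = 37.88 barley
37.88 barley × 0.7255 = 27.48194 oil
27.48194 oil × 2.952 = 81.12668688 hide
Net change: 81.12668688 − 100 = -18.87331312 hide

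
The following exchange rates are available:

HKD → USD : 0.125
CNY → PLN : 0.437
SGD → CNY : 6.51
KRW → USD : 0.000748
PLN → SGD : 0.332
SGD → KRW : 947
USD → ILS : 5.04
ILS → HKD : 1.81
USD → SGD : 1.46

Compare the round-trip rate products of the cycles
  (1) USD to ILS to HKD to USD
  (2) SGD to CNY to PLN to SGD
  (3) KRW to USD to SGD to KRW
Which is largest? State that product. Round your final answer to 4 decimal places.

(1) 5.04 × 1.81 × 0.125 = 1.14030
(2) 6.51 × 0.437 × 0.332 = 0.94450
(3) 0.000748 × 1.46 × 947 = 1.03420
Highest is cycle (1) at 1.1403 (>1, arbitrage).

1.1403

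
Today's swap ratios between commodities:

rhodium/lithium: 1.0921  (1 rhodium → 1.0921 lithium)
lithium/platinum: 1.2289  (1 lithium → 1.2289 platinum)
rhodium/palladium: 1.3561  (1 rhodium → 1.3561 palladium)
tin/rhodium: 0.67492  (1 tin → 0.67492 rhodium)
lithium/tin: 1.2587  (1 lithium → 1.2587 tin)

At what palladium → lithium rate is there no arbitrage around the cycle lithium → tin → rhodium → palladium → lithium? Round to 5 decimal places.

0.86803

Known legs of the cycle: 1.2587 × 0.67492 × 1.3561 = 1.1520365184044
For no arbitrage the full-cycle product must be 1, so the missing rate is 1 / 1.1520365184044 ≈ 0.8680280.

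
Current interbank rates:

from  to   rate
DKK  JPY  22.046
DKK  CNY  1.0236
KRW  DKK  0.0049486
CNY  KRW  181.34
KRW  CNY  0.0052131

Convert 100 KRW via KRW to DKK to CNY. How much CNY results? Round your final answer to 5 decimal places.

0.50654

100 KRW × 0.0049486 = 0.49486 DKK
0.49486 DKK × 1.0236 = 0.506538696 CNY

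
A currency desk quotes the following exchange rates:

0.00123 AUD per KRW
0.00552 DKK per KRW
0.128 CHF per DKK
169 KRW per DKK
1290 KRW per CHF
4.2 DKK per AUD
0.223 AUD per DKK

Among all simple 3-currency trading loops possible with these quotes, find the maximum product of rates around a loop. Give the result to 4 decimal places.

0.9115

DKK→CHF→KRW→DKK: 0.128 × 1290 × 0.00552 = 0.91146
DKK→KRW→AUD→DKK: 169 × 0.00123 × 4.2 = 0.87305
Maximum is DKK→CHF→KRW→DKK at 0.9115; no arbitrage — every cycle loses value.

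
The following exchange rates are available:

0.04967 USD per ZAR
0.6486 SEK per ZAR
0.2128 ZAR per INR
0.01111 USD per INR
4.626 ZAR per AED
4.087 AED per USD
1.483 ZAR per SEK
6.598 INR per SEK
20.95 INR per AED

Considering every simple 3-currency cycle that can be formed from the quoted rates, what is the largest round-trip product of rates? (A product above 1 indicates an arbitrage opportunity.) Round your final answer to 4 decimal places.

INR→USD→AED→INR: 0.01111 × 4.087 × 20.95 = 0.95127
ZAR→USD→AED→ZAR: 0.04967 × 4.087 × 4.626 = 0.93908
ZAR→SEK→INR→ZAR: 0.6486 × 6.598 × 0.2128 = 0.91067
Maximum is INR→USD→AED→INR at 0.9513; no arbitrage — every cycle loses value.

0.9513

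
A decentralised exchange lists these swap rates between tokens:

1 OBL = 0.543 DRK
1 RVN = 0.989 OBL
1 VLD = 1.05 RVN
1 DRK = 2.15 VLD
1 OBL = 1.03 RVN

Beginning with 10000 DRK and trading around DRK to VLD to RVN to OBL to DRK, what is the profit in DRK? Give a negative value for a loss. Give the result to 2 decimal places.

2123.38

10000 DRK × 2.15 = 21500 VLD
21500 VLD × 1.05 = 22575 RVN
22575 RVN × 0.989 = 22326.675 OBL
22326.675 OBL × 0.543 = 12123.384525 DRK
Net change: 12123.384525 − 10000 = 2123.384525 DRK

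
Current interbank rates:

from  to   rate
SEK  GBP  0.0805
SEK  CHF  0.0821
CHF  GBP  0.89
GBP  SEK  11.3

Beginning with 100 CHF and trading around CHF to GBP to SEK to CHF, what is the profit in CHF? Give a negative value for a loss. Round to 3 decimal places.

-17.432

100 CHF × 0.89 = 89 GBP
89 GBP × 11.3 = 1005.7 SEK
1005.7 SEK × 0.0821 = 82.56797 CHF
Net change: 82.56797 − 100 = -17.43203 CHF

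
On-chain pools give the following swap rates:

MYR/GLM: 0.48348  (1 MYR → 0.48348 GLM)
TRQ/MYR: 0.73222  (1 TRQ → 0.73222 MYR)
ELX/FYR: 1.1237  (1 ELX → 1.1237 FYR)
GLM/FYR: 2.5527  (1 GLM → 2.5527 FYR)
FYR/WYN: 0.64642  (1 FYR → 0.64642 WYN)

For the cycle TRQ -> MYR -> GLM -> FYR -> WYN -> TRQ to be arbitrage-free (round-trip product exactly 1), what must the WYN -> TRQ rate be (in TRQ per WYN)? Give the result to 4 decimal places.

Known legs of the cycle: 0.73222 × 0.48348 × 2.5527 × 0.64642 = 0.5841638310727539504
For no arbitrage the full-cycle product must be 1, so the missing rate is 1 / 0.5841638310727539504 ≈ 1.711849.

1.7118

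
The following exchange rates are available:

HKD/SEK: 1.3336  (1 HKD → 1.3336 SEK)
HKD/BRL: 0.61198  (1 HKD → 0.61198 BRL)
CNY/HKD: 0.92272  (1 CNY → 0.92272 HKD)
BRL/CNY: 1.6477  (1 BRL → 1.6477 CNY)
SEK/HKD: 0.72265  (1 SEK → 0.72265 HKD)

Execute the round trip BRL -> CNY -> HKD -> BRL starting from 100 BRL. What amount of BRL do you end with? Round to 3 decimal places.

100 BRL × 1.6477 = 164.77 CNY
164.77 CNY × 0.92272 = 152.0365744 HKD
152.0365744 HKD × 0.61198 = 93.043342801312 BRL

93.043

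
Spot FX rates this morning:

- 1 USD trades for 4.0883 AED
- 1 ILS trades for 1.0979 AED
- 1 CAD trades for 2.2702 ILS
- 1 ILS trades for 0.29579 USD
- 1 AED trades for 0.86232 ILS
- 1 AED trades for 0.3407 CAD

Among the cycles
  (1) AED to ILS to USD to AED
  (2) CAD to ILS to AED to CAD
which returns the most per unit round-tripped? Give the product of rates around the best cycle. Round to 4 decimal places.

1.0428

(1) 0.86232 × 0.29579 × 4.0883 = 1.04278
(2) 2.2702 × 1.0979 × 0.3407 = 0.84918
Highest is cycle (1) at 1.0428 (>1, arbitrage).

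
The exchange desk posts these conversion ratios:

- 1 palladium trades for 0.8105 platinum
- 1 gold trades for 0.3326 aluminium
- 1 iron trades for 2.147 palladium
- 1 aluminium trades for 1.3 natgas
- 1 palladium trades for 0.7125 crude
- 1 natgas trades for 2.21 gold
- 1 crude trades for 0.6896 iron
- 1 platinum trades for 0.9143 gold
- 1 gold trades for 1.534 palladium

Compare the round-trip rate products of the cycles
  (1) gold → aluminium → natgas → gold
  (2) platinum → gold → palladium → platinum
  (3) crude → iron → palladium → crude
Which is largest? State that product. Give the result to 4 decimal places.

(1) 0.3326 × 1.3 × 2.21 = 0.95556
(2) 0.9143 × 1.534 × 0.8105 = 1.13676
(3) 0.6896 × 2.147 × 0.7125 = 1.05491
Highest is cycle (2) at 1.1368 (>1, arbitrage).

1.1368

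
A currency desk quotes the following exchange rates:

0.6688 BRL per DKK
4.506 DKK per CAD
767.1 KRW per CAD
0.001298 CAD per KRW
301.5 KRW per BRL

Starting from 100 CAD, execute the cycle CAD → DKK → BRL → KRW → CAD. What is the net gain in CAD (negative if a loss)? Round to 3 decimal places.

100 CAD × 4.506 = 450.6 DKK
450.6 DKK × 0.6688 = 301.36128 BRL
301.36128 BRL × 301.5 = 90860.42592 KRW
90860.42592 KRW × 0.001298 = 117.93683284416 CAD
Net change: 117.93683284416 − 100 = 17.93683284416 CAD

17.937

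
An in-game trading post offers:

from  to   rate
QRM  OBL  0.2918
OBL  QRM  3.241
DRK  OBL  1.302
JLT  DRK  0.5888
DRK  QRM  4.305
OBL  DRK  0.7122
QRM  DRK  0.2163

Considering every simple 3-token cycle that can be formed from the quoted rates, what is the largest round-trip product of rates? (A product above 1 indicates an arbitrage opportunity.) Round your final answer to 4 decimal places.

0.9127

QRM→DRK→OBL→QRM: 0.2163 × 1.302 × 3.241 = 0.91274
QRM→OBL→DRK→QRM: 0.2918 × 0.7122 × 4.305 = 0.89466
Maximum is QRM→DRK→OBL→QRM at 0.9127; no arbitrage — every cycle loses value.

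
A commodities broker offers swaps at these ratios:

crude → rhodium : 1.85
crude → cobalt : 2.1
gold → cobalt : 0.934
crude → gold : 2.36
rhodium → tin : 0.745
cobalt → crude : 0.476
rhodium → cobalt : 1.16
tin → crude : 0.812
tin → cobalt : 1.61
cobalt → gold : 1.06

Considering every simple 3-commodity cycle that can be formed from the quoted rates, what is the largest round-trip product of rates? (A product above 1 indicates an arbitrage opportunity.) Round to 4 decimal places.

tin→crude→rhodium→tin: 0.812 × 1.85 × 0.745 = 1.11914
cobalt→crude→gold→cobalt: 0.476 × 2.36 × 0.934 = 1.04922
cobalt→crude→rhodium→cobalt: 0.476 × 1.85 × 1.16 = 1.02150
Maximum is tin→crude→rhodium→tin at 1.1191; arbitrage exists.

1.1191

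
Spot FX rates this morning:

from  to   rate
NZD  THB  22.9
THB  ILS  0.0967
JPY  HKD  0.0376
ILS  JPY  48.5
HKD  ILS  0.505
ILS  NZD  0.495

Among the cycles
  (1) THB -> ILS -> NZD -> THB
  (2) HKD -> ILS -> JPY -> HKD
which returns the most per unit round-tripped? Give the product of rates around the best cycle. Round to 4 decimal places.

1.0961

(1) 0.0967 × 0.495 × 22.9 = 1.09614
(2) 0.505 × 48.5 × 0.0376 = 0.92092
Highest is cycle (1) at 1.0961 (>1, arbitrage).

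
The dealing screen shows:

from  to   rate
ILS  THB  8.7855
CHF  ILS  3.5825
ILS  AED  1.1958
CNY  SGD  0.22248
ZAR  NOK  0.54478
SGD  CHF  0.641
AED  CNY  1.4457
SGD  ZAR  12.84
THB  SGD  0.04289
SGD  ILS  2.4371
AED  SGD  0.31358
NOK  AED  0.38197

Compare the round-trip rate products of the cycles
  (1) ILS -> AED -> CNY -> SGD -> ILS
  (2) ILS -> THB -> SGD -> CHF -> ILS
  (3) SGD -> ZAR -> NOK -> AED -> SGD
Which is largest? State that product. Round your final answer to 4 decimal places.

0.9373

(1) 1.1958 × 1.4457 × 0.22248 × 2.4371 = 0.93735
(2) 8.7855 × 0.04289 × 0.641 × 3.5825 = 0.86530
(3) 12.84 × 0.54478 × 0.38197 × 0.31358 = 0.83785
Highest is cycle (1) at 0.9373 (≤1, no arbitrage).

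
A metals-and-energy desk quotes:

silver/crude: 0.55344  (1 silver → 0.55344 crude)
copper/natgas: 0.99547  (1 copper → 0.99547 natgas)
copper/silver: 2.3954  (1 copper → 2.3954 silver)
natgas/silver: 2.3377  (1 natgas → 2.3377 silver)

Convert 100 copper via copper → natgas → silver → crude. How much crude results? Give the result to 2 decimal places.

100 copper × 0.99547 = 99.547 natgas
99.547 natgas × 2.3377 = 232.7110219 silver
232.7110219 silver × 0.55344 = 128.791587960336 crude

128.79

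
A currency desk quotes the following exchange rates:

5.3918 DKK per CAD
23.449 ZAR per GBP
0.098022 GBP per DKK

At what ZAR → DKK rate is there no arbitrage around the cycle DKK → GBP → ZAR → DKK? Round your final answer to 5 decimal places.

0.43506

Known legs of the cycle: 0.098022 × 23.449 = 2.298517878
For no arbitrage the full-cycle product must be 1, so the missing rate is 1 / 2.298517878 ≈ 0.4350630.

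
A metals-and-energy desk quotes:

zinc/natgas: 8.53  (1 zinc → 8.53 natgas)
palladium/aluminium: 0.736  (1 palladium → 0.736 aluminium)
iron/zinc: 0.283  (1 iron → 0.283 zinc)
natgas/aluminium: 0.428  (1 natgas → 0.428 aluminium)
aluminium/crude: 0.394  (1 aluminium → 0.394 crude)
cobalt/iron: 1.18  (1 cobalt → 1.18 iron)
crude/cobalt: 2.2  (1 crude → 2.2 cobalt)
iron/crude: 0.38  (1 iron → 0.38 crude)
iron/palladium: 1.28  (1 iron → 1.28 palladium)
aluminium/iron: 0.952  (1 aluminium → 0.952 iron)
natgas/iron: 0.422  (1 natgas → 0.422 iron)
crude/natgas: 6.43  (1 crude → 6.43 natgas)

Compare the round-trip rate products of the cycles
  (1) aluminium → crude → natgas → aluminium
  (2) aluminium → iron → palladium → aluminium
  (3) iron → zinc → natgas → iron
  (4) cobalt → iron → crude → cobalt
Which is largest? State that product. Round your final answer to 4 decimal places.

1.0843

(1) 0.394 × 6.43 × 0.428 = 1.08430
(2) 0.952 × 1.28 × 0.736 = 0.89686
(3) 0.283 × 8.53 × 0.422 = 1.01870
(4) 1.18 × 0.38 × 2.2 = 0.98648
Highest is cycle (1) at 1.0843 (>1, arbitrage).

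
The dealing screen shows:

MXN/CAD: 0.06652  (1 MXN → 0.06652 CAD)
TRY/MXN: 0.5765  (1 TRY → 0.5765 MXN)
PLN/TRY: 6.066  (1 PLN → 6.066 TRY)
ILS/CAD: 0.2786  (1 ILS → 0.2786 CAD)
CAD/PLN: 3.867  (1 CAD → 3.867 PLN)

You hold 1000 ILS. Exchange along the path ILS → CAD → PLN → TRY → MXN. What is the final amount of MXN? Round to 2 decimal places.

3767.53

1000 ILS × 0.2786 = 278.6 CAD
278.6 CAD × 3.867 = 1077.3462 PLN
1077.3462 PLN × 6.066 = 6535.1820492 TRY
6535.1820492 TRY × 0.5765 = 3767.5324513638 MXN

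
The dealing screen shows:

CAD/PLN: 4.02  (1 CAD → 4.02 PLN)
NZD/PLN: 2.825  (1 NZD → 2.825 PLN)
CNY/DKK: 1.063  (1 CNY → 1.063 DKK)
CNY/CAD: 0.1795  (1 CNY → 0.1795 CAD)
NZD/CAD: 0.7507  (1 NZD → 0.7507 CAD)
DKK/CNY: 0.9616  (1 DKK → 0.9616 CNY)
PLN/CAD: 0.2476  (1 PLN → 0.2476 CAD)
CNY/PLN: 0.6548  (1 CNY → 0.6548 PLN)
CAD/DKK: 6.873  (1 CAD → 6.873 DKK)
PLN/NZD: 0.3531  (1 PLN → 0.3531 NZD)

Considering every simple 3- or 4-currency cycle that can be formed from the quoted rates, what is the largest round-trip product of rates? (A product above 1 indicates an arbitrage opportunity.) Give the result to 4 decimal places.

CNY→CAD→DKK→CNY: 0.1795 × 6.873 × 0.9616 = 1.18633
CNY→PLN→CAD→DKK→CNY: 0.6548 × 0.2476 × 6.873 × 0.9616 = 1.07152
CAD→PLN→NZD→CAD: 4.02 × 0.3531 × 0.7507 = 1.06559
Maximum is CNY→CAD→DKK→CNY at 1.1863; arbitrage exists.

1.1863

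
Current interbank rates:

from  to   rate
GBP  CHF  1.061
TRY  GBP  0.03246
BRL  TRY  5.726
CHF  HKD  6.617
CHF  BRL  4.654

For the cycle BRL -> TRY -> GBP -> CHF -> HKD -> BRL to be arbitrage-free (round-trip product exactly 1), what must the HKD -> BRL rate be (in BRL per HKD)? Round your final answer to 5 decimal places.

0.76634

Known legs of the cycle: 5.726 × 0.03246 × 1.061 × 6.617 = 1.30489743581652
For no arbitrage the full-cycle product must be 1, so the missing rate is 1 / 1.30489743581652 ≈ 0.7663438.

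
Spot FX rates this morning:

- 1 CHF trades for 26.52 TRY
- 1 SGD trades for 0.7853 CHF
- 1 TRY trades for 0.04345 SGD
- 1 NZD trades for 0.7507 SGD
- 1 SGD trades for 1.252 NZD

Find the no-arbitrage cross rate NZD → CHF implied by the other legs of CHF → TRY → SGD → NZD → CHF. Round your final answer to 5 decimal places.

0.69316

Known legs of the cycle: 26.52 × 0.04345 × 1.252 = 1.442672088
For no arbitrage the full-cycle product must be 1, so the missing rate is 1 / 1.442672088 ≈ 0.6931582.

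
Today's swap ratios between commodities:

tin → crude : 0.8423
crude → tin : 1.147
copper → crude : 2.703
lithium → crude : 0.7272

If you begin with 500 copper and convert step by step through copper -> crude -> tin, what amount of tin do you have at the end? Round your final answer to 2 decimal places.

1550.17

500 copper × 2.703 = 1351.5 crude
1351.5 crude × 1.147 = 1550.1705 tin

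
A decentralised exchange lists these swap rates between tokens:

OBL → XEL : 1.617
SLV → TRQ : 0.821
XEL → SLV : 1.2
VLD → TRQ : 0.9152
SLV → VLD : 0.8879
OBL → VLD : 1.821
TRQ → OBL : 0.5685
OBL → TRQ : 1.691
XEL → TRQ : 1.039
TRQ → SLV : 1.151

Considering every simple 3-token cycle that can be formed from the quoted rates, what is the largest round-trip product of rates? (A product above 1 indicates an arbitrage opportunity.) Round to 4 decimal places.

TRQ→OBL→XEL→TRQ: 0.5685 × 1.617 × 1.039 = 0.95512
TRQ→OBL→VLD→TRQ: 0.5685 × 1.821 × 0.9152 = 0.94745
TRQ→SLV→VLD→TRQ: 1.151 × 0.8879 × 0.9152 = 0.93531
Maximum is TRQ→OBL→XEL→TRQ at 0.9551; no arbitrage — every cycle loses value.

0.9551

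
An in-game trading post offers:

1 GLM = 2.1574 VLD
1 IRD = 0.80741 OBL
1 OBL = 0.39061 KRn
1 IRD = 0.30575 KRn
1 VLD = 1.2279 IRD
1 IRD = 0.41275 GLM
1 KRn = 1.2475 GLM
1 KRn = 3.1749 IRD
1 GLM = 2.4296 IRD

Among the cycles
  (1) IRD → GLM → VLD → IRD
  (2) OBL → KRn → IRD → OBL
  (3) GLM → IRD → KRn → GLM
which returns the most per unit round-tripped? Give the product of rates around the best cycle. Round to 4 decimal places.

(1) 0.41275 × 2.1574 × 1.2279 = 1.09340
(2) 0.39061 × 3.1749 × 0.80741 = 1.00131
(3) 2.4296 × 0.30575 × 1.2475 = 0.92671
Highest is cycle (1) at 1.0934 (>1, arbitrage).

1.0934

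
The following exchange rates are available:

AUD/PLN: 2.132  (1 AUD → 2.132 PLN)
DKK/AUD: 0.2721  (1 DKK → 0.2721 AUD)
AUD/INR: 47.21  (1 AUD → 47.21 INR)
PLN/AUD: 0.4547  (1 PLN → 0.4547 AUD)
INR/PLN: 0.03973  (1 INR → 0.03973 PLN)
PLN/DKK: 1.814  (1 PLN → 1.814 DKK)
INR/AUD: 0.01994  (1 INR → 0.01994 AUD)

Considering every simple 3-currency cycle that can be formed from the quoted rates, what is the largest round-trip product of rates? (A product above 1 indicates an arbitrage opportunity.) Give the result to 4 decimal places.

1.0523

PLN→DKK→AUD→PLN: 1.814 × 0.2721 × 2.132 = 1.05233
PLN→AUD→INR→PLN: 0.4547 × 47.21 × 0.03973 = 0.85286
Maximum is PLN→DKK→AUD→PLN at 1.0523; arbitrage exists.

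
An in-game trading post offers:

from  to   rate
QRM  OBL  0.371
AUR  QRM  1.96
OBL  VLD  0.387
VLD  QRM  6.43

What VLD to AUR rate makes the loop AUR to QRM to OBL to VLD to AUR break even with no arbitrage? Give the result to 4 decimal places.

3.5535

Known legs of the cycle: 1.96 × 0.371 × 0.387 = 0.28141092
For no arbitrage the full-cycle product must be 1, so the missing rate is 1 / 0.28141092 ≈ 3.553522.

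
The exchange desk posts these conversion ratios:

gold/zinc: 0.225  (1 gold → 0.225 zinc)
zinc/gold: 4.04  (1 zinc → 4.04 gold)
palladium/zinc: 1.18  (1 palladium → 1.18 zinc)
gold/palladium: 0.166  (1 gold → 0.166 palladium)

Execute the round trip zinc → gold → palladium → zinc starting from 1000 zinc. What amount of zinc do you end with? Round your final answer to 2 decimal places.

1000 zinc × 4.04 = 4040 gold
4040 gold × 0.166 = 670.64 palladium
670.64 palladium × 1.18 = 791.3552 zinc

791.36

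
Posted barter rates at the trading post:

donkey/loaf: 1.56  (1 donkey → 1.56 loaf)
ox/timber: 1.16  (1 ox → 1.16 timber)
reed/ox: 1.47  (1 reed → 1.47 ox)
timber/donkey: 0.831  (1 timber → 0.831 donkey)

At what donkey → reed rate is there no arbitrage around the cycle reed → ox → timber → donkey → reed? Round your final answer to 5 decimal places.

Known legs of the cycle: 1.47 × 1.16 × 0.831 = 1.4170212
For no arbitrage the full-cycle product must be 1, so the missing rate is 1 / 1.4170212 ≈ 0.7057057.

0.70571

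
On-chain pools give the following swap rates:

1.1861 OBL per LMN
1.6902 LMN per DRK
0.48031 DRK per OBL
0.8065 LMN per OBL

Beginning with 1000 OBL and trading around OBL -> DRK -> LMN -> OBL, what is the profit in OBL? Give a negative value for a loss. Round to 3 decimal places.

-37.100

1000 OBL × 0.48031 = 480.31 DRK
480.31 DRK × 1.6902 = 811.819962 LMN
811.819962 LMN × 1.1861 = 962.8996569282 OBL
Net change: 962.8996569282 − 1000 = -37.1003430718 OBL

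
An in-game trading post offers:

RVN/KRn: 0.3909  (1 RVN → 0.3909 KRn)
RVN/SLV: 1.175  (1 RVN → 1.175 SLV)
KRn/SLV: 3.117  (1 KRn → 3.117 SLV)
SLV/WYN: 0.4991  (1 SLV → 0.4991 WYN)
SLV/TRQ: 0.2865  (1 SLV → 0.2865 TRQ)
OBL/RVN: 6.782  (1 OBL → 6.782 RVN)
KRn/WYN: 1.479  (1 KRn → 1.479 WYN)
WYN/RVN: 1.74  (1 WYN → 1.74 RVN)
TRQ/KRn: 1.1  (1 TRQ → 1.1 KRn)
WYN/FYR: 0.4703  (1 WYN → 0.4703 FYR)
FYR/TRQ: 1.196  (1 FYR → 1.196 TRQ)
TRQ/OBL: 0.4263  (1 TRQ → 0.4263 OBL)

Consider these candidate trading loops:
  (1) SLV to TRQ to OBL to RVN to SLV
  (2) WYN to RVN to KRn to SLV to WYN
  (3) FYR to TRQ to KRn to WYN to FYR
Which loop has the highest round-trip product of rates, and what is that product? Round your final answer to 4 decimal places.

1.0581

(1) 0.2865 × 0.4263 × 6.782 × 1.175 = 0.97328
(2) 1.74 × 0.3909 × 3.117 × 0.4991 = 1.05813
(3) 1.196 × 1.1 × 1.479 × 0.4703 = 0.91510
Highest is cycle (2) at 1.0581 (>1, arbitrage).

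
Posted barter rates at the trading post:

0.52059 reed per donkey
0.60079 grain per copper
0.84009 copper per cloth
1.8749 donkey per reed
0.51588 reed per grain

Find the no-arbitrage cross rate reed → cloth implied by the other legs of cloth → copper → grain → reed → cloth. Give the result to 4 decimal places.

Known legs of the cycle: 0.84009 × 0.60079 × 0.51588 = 0.260373752167068
For no arbitrage the full-cycle product must be 1, so the missing rate is 1 / 0.260373752167068 ≈ 3.840633.

3.8406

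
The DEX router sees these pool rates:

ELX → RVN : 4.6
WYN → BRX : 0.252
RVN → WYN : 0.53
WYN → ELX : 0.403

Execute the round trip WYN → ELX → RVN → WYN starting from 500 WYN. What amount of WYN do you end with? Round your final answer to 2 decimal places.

500 WYN × 0.403 = 201.5 ELX
201.5 ELX × 4.6 = 926.9 RVN
926.9 RVN × 0.53 = 491.257 WYN

491.26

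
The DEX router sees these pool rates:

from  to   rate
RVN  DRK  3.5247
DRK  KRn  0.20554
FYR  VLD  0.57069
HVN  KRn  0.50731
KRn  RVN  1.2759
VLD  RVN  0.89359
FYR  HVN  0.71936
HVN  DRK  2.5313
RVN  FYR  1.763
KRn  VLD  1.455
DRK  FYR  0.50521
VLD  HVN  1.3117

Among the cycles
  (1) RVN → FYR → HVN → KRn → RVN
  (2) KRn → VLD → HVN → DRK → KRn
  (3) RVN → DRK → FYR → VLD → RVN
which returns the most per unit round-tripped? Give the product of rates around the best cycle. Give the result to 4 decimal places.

0.9930

(1) 1.763 × 0.71936 × 0.50731 × 1.2759 = 0.82090
(2) 1.455 × 1.3117 × 2.5313 × 0.20554 = 0.99297
(3) 3.5247 × 0.50521 × 0.57069 × 0.89359 = 0.90810
Highest is cycle (2) at 0.9930 (≤1, no arbitrage).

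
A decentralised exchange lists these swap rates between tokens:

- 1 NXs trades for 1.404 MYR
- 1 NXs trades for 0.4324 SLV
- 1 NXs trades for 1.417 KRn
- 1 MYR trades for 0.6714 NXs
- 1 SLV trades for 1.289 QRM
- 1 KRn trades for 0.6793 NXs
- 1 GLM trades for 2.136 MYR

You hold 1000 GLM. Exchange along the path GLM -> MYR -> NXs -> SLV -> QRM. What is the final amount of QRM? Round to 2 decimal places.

1000 GLM × 2.136 = 2136 MYR
2136 MYR × 0.6714 = 1434.1104 NXs
1434.1104 NXs × 0.4324 = 620.10933696 SLV
620.10933696 SLV × 1.289 = 799.32093534144 QRM

799.32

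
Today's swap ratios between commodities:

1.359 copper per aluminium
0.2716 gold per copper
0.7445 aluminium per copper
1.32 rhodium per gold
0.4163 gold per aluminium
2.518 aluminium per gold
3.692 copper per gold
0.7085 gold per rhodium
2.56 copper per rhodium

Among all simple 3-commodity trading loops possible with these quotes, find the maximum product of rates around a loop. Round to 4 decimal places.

1.1443

gold→copper→aluminium→gold: 3.692 × 0.7445 × 0.4163 = 1.14428
gold→aluminium→copper→gold: 2.518 × 1.359 × 0.2716 = 0.92940
gold→rhodium→copper→gold: 1.32 × 2.56 × 0.2716 = 0.91779
Maximum is gold→copper→aluminium→gold at 1.1443; arbitrage exists.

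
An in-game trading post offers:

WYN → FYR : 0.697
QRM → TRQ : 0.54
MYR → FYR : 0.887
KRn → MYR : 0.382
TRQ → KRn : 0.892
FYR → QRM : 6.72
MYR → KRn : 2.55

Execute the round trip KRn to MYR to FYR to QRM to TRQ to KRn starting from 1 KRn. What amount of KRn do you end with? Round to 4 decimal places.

1 KRn × 0.382 = 0.382 MYR
0.382 MYR × 0.887 = 0.338834 FYR
0.338834 FYR × 6.72 = 2.27696448 QRM
2.27696448 QRM × 0.54 = 1.2295608192 TRQ
1.2295608192 TRQ × 0.892 = 1.0967682507264 KRn

1.0968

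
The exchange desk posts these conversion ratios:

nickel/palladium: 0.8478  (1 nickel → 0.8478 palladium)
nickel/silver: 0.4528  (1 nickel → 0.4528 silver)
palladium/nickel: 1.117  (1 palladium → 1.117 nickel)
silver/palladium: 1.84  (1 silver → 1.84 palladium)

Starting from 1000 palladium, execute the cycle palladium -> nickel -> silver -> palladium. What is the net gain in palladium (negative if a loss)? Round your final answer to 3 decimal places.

-69.369

1000 palladium × 1.117 = 1117 nickel
1117 nickel × 0.4528 = 505.7776 silver
505.7776 silver × 1.84 = 930.630784 palladium
Net change: 930.630784 − 1000 = -69.369216 palladium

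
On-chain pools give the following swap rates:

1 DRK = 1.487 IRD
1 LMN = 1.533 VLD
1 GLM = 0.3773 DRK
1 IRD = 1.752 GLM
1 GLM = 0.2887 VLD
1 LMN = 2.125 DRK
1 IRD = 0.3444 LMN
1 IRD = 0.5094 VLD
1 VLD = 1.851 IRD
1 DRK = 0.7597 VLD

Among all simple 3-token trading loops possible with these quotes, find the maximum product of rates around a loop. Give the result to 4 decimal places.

1.0883

DRK→IRD→LMN→DRK: 1.487 × 0.3444 × 2.125 = 1.08826
DRK→IRD→GLM→DRK: 1.487 × 1.752 × 0.3773 = 0.98295
LMN→VLD→IRD→LMN: 1.533 × 1.851 × 0.3444 = 0.97726
GLM→VLD→IRD→GLM: 0.2887 × 1.851 × 1.752 = 0.93624
Maximum is DRK→IRD→LMN→DRK at 1.0883; arbitrage exists.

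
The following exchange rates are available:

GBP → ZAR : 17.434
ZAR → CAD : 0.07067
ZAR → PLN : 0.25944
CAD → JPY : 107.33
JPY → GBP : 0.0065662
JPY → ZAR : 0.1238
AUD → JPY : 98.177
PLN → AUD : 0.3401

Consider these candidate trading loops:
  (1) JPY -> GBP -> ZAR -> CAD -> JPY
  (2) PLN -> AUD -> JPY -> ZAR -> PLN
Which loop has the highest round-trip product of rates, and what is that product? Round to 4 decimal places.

1.0724

(1) 0.0065662 × 17.434 × 0.07067 × 107.33 = 0.86830
(2) 0.3401 × 98.177 × 0.1238 × 0.25944 = 1.07244
Highest is cycle (2) at 1.0724 (>1, arbitrage).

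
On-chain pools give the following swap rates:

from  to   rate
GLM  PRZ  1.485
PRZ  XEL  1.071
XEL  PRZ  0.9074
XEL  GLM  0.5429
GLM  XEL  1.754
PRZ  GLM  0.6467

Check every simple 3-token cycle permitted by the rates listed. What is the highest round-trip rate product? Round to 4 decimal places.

GLM→XEL→PRZ→GLM: 1.754 × 0.9074 × 0.6467 = 1.02927
GLM→PRZ→XEL→GLM: 1.485 × 1.071 × 0.5429 = 0.86345
Maximum is GLM→XEL→PRZ→GLM at 1.0293; arbitrage exists.

1.0293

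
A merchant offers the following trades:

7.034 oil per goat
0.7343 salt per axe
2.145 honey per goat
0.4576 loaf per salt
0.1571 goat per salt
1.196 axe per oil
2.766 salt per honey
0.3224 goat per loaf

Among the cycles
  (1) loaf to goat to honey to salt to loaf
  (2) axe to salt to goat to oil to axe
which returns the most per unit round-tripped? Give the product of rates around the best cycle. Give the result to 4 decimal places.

(1) 0.3224 × 2.145 × 2.766 × 0.4576 = 0.87531
(2) 0.7343 × 0.1571 × 7.034 × 1.196 = 0.97047
Highest is cycle (2) at 0.9705 (≤1, no arbitrage).

0.9705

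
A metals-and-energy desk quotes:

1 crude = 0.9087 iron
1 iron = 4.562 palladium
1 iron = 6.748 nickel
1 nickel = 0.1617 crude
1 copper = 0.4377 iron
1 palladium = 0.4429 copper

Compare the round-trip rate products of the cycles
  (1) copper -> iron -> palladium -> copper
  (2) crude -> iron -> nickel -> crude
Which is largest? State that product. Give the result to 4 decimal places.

0.9915

(1) 0.4377 × 4.562 × 0.4429 = 0.88438
(2) 0.9087 × 6.748 × 0.1617 = 0.99153
Highest is cycle (2) at 0.9915 (≤1, no arbitrage).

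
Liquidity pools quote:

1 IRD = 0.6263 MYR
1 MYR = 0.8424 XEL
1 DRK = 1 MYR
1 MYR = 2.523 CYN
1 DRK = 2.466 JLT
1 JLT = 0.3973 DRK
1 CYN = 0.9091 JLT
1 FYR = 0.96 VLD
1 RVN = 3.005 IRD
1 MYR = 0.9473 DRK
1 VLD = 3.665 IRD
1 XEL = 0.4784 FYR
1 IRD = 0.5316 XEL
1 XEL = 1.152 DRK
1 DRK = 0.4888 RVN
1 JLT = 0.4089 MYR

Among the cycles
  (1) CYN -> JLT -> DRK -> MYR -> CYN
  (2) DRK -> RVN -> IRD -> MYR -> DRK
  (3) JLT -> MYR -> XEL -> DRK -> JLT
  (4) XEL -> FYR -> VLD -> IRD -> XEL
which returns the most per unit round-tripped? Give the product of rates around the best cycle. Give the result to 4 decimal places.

(1) 0.9091 × 0.3973 × 1 × 2.523 = 0.91127
(2) 0.4888 × 3.005 × 0.6263 × 0.9473 = 0.87146
(3) 0.4089 × 0.8424 × 1.152 × 2.466 = 0.97855
(4) 0.4784 × 0.96 × 3.665 × 0.5316 = 0.89479
Highest is cycle (3) at 0.9785 (≤1, no arbitrage).

0.9785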